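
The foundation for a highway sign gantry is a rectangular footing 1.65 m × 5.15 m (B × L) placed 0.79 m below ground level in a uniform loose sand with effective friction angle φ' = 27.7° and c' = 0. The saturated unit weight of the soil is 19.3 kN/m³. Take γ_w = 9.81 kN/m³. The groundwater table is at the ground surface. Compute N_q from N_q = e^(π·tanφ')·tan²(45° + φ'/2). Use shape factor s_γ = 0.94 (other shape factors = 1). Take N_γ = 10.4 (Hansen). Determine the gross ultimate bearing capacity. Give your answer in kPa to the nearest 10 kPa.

q_ult ≈ 180 kPa

tan27.7° = 0.525, so N_q = e^(π×0.525)·tan²(58.85°) = 5.204 × 2.737 = 14.24.
γ' = 19.3 − 9.81 = 9.49 kN/m³ (submerged throughout). q = 9.49 × 0.79 = 7.4971 kPa; the same γ' applies in the ½γBN_γ term.
q·N_q = 7.4971 × 14.244 = 106.79 kPa
0.5·γ·B·N_γ·s_γ = 0.5 × 9.49 × 1.65 × 10.4 × 0.94 = 76.539 kPa
q_ult = 106.79 + 76.539 = 183.33 kPa.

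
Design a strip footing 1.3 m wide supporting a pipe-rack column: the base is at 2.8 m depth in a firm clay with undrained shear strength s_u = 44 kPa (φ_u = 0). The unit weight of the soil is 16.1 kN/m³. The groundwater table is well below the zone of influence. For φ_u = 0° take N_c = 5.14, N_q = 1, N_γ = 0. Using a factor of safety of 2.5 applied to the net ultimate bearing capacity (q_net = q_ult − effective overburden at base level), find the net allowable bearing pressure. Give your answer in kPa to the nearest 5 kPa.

q_all(net) ≈ 90 kPa

q = γ·D_f = 16.1 × 2.8 = 45.08 kPa.
c·N_c = 44 × 5.14 = 226.16 kPa
q·N_q = 45.08 × 1 = 45.08 kPa
q_ult = 226.16 + 45.08 = 271.24 kPa.
Net ultimate: q_net = 271.24 − 45.08 = 226.16 kPa.
q_all(net) = 226.16 / 2.5 = 90.464 kPa.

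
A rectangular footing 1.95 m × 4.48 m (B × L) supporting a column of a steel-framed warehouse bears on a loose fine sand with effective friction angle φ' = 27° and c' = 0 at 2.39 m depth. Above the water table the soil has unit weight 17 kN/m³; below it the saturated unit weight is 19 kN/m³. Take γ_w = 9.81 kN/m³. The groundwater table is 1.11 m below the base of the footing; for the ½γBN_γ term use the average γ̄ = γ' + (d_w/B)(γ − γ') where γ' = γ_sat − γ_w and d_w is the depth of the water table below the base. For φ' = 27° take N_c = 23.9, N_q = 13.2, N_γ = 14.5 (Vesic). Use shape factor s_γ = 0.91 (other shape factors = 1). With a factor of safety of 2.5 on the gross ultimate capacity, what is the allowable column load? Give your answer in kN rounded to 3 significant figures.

P_all ≈ 2490 kN

Effective surcharge at the founding depth q = γ·D_f = 17 × 2.39 = 40.63 kPa.
With d_w = 1.11 m < B, γ̄ = 9.19 + (1.11/1.95) × (17 − 9.19) = 13.636 kN/m³.
q_ult = q·N_q + 0.5·γ·B·N_γ·s_γ
     = 40.63 × 13.2 + 0.5 × 13.636 × 1.95 × 14.5 × 0.91
     = 536.32 + 175.42 = 711.74 kPa.
Gross allowable pressure q_all = 711.74 / 2.5 = 284.7 kPa.
Footing area = 8.736 m², so allowable column load = 284.7 × 8.736 = 2487.1 kN.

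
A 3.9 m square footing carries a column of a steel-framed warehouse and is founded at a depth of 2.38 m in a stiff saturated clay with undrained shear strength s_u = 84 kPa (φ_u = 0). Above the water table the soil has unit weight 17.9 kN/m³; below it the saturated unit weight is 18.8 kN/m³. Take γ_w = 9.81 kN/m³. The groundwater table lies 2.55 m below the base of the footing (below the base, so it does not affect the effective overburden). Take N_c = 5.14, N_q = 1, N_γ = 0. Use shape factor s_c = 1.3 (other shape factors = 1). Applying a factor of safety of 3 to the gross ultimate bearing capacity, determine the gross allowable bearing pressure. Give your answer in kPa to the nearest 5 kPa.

q_all ≈ 200 kPa

Effective surcharge at the founding depth q = γ·D_f = 17.9 × 2.38 = 42.602 kPa.
q_ult = c·N_c·s_c + q·N_q
     = 84 × 5.14 × 1.3 + 42.602 × 1
     = 561.29 + 42.602 = 603.89 kPa.
q_all = q_ult / FS = 603.89 / 3 = 201.3 kPa.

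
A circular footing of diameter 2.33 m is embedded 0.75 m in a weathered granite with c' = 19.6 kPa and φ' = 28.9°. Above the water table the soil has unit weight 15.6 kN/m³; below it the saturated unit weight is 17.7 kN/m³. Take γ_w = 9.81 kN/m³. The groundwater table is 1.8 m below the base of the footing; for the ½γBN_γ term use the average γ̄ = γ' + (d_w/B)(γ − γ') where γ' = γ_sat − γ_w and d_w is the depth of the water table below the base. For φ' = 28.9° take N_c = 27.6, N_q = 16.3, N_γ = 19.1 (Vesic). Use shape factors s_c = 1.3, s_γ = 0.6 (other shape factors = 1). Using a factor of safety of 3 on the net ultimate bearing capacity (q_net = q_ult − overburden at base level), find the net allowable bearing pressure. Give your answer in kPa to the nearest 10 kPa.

q_all(net) ≈ 360 kPa

Overburden at base level: q = 15.6 × 0.75 = 11.7 kPa.
The water table is 1.8 m below the base (< B = 2.33 m), so the ½γBN_γ term uses γ̄ = γ' + (d_w/B)(γ − γ') = 7.89 + (1.8/2.33)(15.6 − 7.89) = 13.846 kN/m³.
Cohesion term c·N_c·s_c = 19.6 × 27.6 × 1.3 = 703.25 kPa; surcharge term q·N_q = 11.7 × 16.3 = 190.71 kPa; self-weight term 0.5·γ·B·N_γ·s_γ = 0.5 × 13.846 × 2.33 × 19.1 × 0.6 = 184.86 kPa.
q_ult = 703.25 + 190.71 + 184.86 = 1078.8 kPa.
q_net = 1078.8 − 11.7 = 1067.1 kPa.
q_all(net) = 1067.1 / 3 = 355.71 kPa.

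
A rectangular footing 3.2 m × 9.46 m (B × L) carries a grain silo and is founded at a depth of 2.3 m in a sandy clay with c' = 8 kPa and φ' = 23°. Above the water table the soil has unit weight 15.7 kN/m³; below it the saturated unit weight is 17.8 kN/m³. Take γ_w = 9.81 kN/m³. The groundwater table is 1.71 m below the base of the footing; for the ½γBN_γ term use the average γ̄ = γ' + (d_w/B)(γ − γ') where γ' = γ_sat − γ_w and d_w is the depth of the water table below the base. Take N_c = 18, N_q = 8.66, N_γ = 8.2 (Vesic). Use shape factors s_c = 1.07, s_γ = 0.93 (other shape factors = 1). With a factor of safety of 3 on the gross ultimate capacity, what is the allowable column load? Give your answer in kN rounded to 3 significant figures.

P_all ≈ 6200 kN

Effective surcharge at the founding depth q = γ·D_f = 15.7 × 2.3 = 36.11 kPa.
With d_w = 1.71 m < B, γ̄ = 7.99 + (1.71/3.2) × (15.7 − 7.99) = 12.11 kN/m³.
q_ult = c·N_c·s_c + q·N_q + 0.5·γ·B·N_γ·s_γ
     = 8 × 18 × 1.07 + 36.11 × 8.66 + 0.5 × 12.11 × 3.2 × 8.2 × 0.93
     = 154.08 + 312.71 + 147.76 = 614.55 kPa.
Gross allowable pressure q_all = 614.55 / 3 = 204.85 kPa.
Footing area = 30.272 m², so allowable column load = 204.85 × 30.272 = 6201.3 kN.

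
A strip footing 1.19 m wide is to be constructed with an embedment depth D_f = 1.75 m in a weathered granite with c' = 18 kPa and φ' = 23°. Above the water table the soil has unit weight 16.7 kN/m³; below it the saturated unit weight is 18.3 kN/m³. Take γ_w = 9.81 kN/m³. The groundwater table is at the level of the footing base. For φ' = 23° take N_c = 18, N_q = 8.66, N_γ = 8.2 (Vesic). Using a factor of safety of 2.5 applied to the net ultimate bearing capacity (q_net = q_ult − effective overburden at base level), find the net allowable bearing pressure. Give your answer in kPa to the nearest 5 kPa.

q_all(net) ≈ 235 kPa

q = γ·D_f = 16.7 × 1.75 = 29.225 kPa.
For the ½γBN_γ term take γ' = 18.3 − 9.81 = 8.49 kN/m³ (soil below base is submerged).
c·N_c = 18 × 18 = 324 kPa
q·N_q = 29.225 × 8.66 = 253.09 kPa
0.5·γ·B·N_γ = 0.5 × 8.49 × 1.19 × 8.2 = 41.423 kPa
q_ult = 324 + 253.09 + 41.423 = 618.51 kPa.
Net ultimate: q_net = 618.51 − 29.225 = 589.29 kPa.
q_all(net) = 589.29 / 2.5 = 235.71 kPa.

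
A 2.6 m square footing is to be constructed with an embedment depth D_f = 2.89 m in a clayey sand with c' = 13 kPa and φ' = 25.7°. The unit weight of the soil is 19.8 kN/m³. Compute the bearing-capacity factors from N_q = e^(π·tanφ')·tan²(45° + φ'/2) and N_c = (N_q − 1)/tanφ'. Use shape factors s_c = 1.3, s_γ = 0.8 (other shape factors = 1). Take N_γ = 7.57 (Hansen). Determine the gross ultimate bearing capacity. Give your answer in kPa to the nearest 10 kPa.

tan25.7° = 0.4813, so N_q = e^(π×0.4813)·tan²(57.85°) = 4.536 × 2.531 = 11.48.
N_c = (11.48 − 1)/tan25.7° = 21.78.
Effective surcharge at the founding depth q = γ·D_f = 19.8 × 2.89 = 57.222 kPa.
q_ult = c·N_c·s_c + q·N_q + 0.5·γ·B·N_γ·s_γ
     = 13 × 21.779 × 1.3 + 57.222 × 11.481 + 0.5 × 19.8 × 2.6 × 7.57 × 0.8
     = 368.06 + 656.99 + 155.88 = 1180.9 kPa.

q_ult ≈ 1180 kPa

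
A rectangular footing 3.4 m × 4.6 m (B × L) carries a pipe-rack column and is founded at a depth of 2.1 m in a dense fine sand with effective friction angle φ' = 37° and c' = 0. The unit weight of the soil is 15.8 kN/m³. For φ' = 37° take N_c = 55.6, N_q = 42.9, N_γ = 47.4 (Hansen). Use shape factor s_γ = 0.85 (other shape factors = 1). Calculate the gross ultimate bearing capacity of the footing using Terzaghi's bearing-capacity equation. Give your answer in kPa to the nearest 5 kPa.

q_ult ≈ 2505 kPa

Effective surcharge at the founding depth q = γ·D_f = 15.8 × 2.1 = 33.18 kPa.
q_ult = q·N_q + 0.5·γ·B·N_γ·s_γ
     = 33.18 × 42.9 + 0.5 × 15.8 × 3.4 × 47.4 × 0.85
     = 1423.4 + 1082.2 = 2505.6 kPa.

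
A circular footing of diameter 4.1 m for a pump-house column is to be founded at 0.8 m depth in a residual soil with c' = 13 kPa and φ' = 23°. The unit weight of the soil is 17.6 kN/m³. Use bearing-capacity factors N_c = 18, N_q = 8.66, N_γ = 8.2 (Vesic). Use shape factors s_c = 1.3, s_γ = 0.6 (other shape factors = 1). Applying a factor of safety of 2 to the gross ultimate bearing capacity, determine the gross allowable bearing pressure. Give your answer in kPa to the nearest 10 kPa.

q_all ≈ 300 kPa

Effective surcharge at the founding depth q = γ·D_f = 17.6 × 0.8 = 14.08 kPa.
q_ult = c·N_c·s_c + q·N_q + 0.5·γ·B·N_γ·s_γ
     = 13 × 18 × 1.3 + 14.08 × 8.66 + 0.5 × 17.6 × 4.1 × 8.2 × 0.6
     = 304.2 + 121.93 + 177.51 = 603.65 kPa.
q_all = q_ult / FS = 603.65 / 2 = 301.82 kPa.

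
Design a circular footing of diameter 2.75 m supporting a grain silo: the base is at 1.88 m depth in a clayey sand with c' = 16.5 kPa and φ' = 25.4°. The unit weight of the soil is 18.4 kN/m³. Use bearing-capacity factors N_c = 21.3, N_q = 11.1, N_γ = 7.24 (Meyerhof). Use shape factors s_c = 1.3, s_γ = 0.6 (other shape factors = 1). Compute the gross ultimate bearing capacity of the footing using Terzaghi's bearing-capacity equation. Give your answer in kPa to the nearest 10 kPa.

q_ult ≈ 950 kPa

q = γ·D_f = 18.4 × 1.88 = 34.592 kPa.
c·N_c·s_c = 16.5 × 21.3 × 1.3 = 456.88 kPa
q·N_q = 34.592 × 11.1 = 383.97 kPa
0.5·γ·B·N_γ·s_γ = 0.5 × 18.4 × 2.75 × 7.24 × 0.6 = 109.9 kPa
q_ult = 456.88 + 383.97 + 109.9 = 950.76 kPa.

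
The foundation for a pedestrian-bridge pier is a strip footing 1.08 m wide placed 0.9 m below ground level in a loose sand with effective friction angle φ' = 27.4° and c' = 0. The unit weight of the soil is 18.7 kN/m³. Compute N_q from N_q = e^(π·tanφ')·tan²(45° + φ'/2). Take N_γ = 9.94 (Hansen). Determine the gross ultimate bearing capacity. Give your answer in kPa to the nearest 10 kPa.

tan27.4° = 0.5184, so N_q = e^(π×0.5184)·tan²(58.7°) = 5.096 × 2.705 = 13.78.
Overburden at base level: q = 18.7 × 0.9 = 16.83 kPa.
Surcharge term q·N_q = 16.83 × 13.785 = 232 kPa; self-weight term 0.5·γ·B·N_γ = 0.5 × 18.7 × 1.08 × 9.94 = 100.37 kPa.
q_ult = 232 + 100.37 = 332.37 kPa.

q_ult ≈ 330 kPa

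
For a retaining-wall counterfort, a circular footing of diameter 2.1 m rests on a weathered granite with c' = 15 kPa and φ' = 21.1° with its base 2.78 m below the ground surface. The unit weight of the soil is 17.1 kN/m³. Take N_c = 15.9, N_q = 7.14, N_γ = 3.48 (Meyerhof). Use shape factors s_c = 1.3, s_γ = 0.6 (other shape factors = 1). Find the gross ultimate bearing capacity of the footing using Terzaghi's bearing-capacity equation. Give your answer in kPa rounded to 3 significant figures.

Effective surcharge at the founding depth q = γ·D_f = 17.1 × 2.78 = 47.538 kPa.
q_ult = c·N_c·s_c + q·N_q + 0.5·γ·B·N_γ·s_γ
     = 15 × 15.9 × 1.3 + 47.538 × 7.14 + 0.5 × 17.1 × 2.1 × 3.48 × 0.6
     = 310.05 + 339.42 + 37.49 = 686.96 kPa.

q_ult ≈ 687 kPa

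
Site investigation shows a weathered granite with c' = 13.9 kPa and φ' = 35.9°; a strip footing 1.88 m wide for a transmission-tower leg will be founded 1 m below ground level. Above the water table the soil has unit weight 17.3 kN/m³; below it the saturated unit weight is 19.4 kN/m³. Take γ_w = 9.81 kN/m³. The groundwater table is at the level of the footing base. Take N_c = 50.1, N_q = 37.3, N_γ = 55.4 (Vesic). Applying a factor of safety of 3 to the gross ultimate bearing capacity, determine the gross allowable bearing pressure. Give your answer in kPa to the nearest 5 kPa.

q_all ≈ 615 kPa

Effective surcharge at the founding depth q = γ·D_f = 17.3 × 1 = 17.3 kPa.
The water table coincides with the base, so in the self-weight term γ → γ' = 9.59 kN/m³.
q_ult = c·N_c + q·N_q + 0.5·γ·B·N_γ
     = 13.9 × 50.1 + 17.3 × 37.3 + 0.5 × 9.59 × 1.88 × 55.4
     = 696.39 + 645.29 + 499.41 = 1841.1 kPa.
q_all = q_ult / FS = 1841.1 / 3 = 613.7 kPa.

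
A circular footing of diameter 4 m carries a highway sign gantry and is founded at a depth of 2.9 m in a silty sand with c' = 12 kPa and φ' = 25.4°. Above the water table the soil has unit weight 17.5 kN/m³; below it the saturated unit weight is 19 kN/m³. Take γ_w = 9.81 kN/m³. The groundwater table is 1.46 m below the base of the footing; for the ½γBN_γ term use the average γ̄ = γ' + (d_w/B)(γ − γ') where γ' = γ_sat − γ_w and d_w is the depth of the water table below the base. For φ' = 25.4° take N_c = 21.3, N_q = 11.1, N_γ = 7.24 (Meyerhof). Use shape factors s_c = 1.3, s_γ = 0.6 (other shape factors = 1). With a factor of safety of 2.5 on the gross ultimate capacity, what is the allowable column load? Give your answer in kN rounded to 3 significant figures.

P_all ≈ 5040 kN

Effective surcharge at the founding depth q = γ·D_f = 17.5 × 2.9 = 50.75 kPa.
With d_w = 1.46 m < B, γ̄ = 9.19 + (1.46/4) × (17.5 − 9.19) = 12.223 kN/m³.
q_ult = c·N_c·s_c + q·N_q + 0.5·γ·B·N_γ·s_γ
     = 12 × 21.3 × 1.3 + 50.75 × 11.1 + 0.5 × 12.223 × 4 × 7.24 × 0.6
     = 332.28 + 563.32 + 106.19 = 1001.8 kPa.
Gross allowable pressure q_all = 1001.8 / 2.5 = 400.72 kPa.
Footing area = 12.5664 m², so allowable column load = 400.72 × 12.5664 = 5035.6 kN.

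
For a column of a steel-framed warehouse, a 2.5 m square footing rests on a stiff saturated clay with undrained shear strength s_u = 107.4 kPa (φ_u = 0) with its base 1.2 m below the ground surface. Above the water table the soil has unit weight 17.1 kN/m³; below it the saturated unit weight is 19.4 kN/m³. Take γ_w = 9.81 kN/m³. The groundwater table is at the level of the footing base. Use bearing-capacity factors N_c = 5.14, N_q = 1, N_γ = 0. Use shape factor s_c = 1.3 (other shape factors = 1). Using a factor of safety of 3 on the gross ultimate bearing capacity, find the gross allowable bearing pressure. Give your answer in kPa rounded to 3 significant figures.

q_all ≈ 246 kPa

Effective surcharge at the founding depth q = γ·D_f = 17.1 × 1.2 = 20.52 kPa.
q_ult = c·N_c·s_c + q·N_q
     = 107.4 × 5.14 × 1.3 + 20.52 × 1
     = 717.65 + 20.52 = 738.17 kPa.
q_all = 738.17 / 3 = 246.06 kPa.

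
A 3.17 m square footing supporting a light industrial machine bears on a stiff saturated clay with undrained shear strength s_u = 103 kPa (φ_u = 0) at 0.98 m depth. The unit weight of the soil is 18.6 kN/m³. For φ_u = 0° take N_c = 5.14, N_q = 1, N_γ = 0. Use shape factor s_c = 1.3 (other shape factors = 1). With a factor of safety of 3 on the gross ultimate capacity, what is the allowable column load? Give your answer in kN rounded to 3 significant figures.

q = γ·D_f = 18.6 × 0.98 = 18.228 kPa.
c·N_c·s_c = 103 × 5.14 × 1.3 = 688.25 kPa
q·N_q = 18.228 × 1 = 18.228 kPa
q_ult = 688.25 + 18.228 = 706.47 kPa.
Gross allowable pressure q_all = 706.47 / 3 = 235.49 kPa.
Footing area = 10.0489 m², so allowable column load = 235.49 × 10.0489 = 2366.4 kN.

P_all ≈ 2370 kN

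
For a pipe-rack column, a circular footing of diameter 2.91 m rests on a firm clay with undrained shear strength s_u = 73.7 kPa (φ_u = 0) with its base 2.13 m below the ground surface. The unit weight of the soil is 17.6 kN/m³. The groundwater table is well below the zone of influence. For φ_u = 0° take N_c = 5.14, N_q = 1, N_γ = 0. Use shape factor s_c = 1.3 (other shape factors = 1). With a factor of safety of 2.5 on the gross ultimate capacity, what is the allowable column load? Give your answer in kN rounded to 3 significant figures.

Effective surcharge at the founding depth q = γ·D_f = 17.6 × 2.13 = 37.488 kPa.
q_ult = c·N_c·s_c + q·N_q
     = 73.7 × 5.14 × 1.3 + 37.488 × 1
     = 492.46 + 37.488 = 529.95 kPa.
Gross allowable pressure q_all = 529.95 / 2.5 = 211.98 kPa.
Footing area = 6.6508 m², so allowable column load = 211.98 × 6.6508 = 1409.8 kN.

P_all ≈ 1410 kN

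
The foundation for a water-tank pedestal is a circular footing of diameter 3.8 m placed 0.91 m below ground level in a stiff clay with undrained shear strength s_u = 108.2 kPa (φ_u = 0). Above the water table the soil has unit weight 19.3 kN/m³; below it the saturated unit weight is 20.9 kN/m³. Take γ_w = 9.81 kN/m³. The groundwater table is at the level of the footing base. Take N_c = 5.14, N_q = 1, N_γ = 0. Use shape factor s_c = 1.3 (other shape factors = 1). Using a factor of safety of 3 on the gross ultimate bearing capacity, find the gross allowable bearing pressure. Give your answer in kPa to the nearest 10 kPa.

q_all ≈ 250 kPa

Overburden at base level: q = 19.3 × 0.91 = 17.563 kPa.
Cohesion term c·N_c·s_c = 108.2 × 5.14 × 1.3 = 722.99 kPa; surcharge term q·N_q = 17.563 × 1 = 17.563 kPa.
q_ult = 722.99 + 17.563 = 740.56 kPa.
q_all = 740.56 / 3 = 246.85 kPa.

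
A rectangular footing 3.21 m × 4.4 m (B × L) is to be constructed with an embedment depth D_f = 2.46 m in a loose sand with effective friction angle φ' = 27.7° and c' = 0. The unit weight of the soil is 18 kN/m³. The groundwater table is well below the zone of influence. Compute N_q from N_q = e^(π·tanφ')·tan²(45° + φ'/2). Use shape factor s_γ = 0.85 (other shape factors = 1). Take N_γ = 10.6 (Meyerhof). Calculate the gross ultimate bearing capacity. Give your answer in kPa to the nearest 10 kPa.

q_ult ≈ 890 kPa

tan27.7° = 0.525, so N_q = e^(π×0.525)·tan²(58.85°) = 5.204 × 2.737 = 14.24.
Effective surcharge at the founding depth q = γ·D_f = 18 × 2.46 = 44.28 kPa.
q_ult = q·N_q + 0.5·γ·B·N_γ·s_γ
     = 44.28 × 14.244 + 0.5 × 18 × 3.21 × 10.6 × 0.85
     = 630.71 + 260.3 = 891.01 kPa.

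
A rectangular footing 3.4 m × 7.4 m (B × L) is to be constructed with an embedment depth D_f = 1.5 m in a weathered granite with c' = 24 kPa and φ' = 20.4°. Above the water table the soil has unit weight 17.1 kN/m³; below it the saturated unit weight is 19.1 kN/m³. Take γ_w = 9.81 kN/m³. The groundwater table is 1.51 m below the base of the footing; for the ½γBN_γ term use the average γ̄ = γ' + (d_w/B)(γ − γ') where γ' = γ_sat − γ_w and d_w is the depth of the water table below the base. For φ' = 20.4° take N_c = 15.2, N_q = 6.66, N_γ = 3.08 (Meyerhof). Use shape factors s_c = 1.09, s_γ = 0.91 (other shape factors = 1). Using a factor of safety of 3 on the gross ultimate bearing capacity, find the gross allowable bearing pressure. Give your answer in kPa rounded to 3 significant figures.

q = γ·D_f = 17.1 × 1.5 = 25.65 kPa.
γ' = 9.29 kN/m³; averaging over the depth B below the base, γ̄ = γ' + (d_w/B)(γ − γ') = 12.759 kN/m³.
c·N_c·s_c = 24 × 15.2 × 1.09 = 397.63 kPa
q·N_q = 25.65 × 6.66 = 170.83 kPa
0.5·γ·B·N_γ·s_γ = 0.5 × 12.759 × 3.4 × 3.08 × 0.91 = 60.791 kPa
q_ult = 397.63 + 170.83 + 60.791 = 629.25 kPa.
q_all = 629.25 / 3 = 209.75 kPa.

q_all ≈ 210 kPa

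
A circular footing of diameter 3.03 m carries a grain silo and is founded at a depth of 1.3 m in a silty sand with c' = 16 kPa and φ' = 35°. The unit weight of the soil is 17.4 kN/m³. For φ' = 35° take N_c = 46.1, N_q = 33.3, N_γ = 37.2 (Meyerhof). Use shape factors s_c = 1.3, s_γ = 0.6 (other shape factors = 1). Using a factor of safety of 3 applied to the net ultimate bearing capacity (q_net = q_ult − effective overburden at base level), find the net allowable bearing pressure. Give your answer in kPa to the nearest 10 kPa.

Effective surcharge at the founding depth q = γ·D_f = 17.4 × 1.3 = 22.62 kPa.
q_ult = c·N_c·s_c + q·N_q + 0.5·γ·B·N_γ·s_γ
     = 16 × 46.1 × 1.3 + 22.62 × 33.3 + 0.5 × 17.4 × 3.03 × 37.2 × 0.6
     = 958.88 + 753.25 + 588.38 = 2300.5 kPa.
Net ultimate: q_net = 2300.5 − 22.62 = 2277.9 kPa.
q_all(net) = 2277.9 / 3 = 759.29 kPa.

q_all(net) ≈ 760 kPa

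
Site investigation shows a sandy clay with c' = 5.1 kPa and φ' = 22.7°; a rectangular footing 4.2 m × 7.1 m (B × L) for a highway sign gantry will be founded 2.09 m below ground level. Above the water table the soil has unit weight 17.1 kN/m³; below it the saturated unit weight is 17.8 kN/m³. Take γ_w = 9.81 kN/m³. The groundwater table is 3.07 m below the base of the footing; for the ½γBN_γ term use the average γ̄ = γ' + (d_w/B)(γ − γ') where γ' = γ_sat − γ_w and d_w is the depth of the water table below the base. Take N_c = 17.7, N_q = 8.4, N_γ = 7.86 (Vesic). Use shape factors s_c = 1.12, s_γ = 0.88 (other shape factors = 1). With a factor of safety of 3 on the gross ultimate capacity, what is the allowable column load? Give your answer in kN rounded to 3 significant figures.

Effective surcharge at the founding depth q = γ·D_f = 17.1 × 2.09 = 35.739 kPa.
With d_w = 3.07 m < B, γ̄ = 7.99 + (3.07/4.2) × (17.1 − 7.99) = 14.649 kN/m³.
q_ult = c·N_c·s_c + q·N_q + 0.5·γ·B·N_γ·s_γ
     = 5.1 × 17.7 × 1.12 + 35.739 × 8.4 + 0.5 × 14.649 × 4.2 × 7.86 × 0.88
     = 101.1 + 300.21 + 212.78 = 614.09 kPa.
Gross allowable pressure q_all = 614.09 / 3 = 204.7 kPa.
Footing area = 29.82 m², so allowable column load = 204.7 × 29.82 = 6104.1 kN.

P_all ≈ 6100 kN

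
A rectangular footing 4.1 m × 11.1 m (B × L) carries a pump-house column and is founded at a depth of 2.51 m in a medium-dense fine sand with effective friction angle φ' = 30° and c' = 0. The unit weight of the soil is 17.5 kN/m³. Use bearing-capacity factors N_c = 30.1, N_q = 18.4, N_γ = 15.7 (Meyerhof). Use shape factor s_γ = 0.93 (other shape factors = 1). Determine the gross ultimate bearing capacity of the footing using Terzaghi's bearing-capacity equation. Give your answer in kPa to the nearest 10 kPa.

q_ult ≈ 1330 kPa

Effective surcharge at the founding depth q = γ·D_f = 17.5 × 2.51 = 43.925 kPa.
q_ult = q·N_q + 0.5·γ·B·N_γ·s_γ
     = 43.925 × 18.4 + 0.5 × 17.5 × 4.1 × 15.7 × 0.93
     = 808.22 + 523.81 = 1332 kPa.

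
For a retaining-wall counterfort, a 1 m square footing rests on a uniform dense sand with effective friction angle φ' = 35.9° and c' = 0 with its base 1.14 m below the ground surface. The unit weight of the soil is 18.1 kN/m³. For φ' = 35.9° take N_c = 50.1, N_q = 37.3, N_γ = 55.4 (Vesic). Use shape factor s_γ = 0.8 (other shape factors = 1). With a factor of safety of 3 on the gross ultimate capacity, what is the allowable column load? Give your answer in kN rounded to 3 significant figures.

Effective surcharge at the founding depth q = γ·D_f = 18.1 × 1.14 = 20.634 kPa.
q_ult = q·N_q + 0.5·γ·B·N_γ·s_γ
     = 20.634 × 37.3 + 0.5 × 18.1 × 1 × 55.4 × 0.8
     = 769.65 + 401.1 = 1170.7 kPa.
Gross allowable pressure q_all = 1170.7 / 3 = 390.25 kPa.
Footing area = 1 m², so allowable column load = 390.25 × 1 = 390.25 kN.

P_all ≈ 390 kN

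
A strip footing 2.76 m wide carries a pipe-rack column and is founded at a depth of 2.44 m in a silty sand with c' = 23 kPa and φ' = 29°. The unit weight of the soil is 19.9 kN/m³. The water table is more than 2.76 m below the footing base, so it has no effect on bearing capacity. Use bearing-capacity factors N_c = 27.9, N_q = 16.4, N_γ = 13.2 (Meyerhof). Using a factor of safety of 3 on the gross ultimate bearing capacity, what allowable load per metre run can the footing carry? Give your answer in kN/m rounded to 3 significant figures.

≈ 1660 kN/m

Effective surcharge at the founding depth q = γ·D_f = 19.9 × 2.44 = 48.556 kPa.
q_ult = c·N_c + q·N_q + 0.5·γ·B·N_γ
     = 23 × 27.9 + 48.556 × 16.4 + 0.5 × 19.9 × 2.76 × 13.2
     = 641.7 + 796.32 + 362.5 = 1800.5 kPa.
Gross allowable pressure q_all = 1800.5 / 3 = 600.17 kPa.
Allowable wall load = q_all × B = 600.17 × 2.76 = 1656.5 kN per metre run.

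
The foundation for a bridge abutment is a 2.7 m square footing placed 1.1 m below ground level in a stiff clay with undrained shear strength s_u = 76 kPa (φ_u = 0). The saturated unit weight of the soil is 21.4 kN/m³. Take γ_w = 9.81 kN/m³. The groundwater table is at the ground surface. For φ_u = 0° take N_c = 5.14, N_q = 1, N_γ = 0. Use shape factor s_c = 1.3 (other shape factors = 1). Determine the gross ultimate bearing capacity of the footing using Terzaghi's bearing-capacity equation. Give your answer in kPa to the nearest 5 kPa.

γ' = 21.4 − 9.81 = 11.59 kN/m³ (submerged throughout). q = 11.59 × 1.1 = 12.749 kPa.
c·N_c·s_c = 76 × 5.14 × 1.3 = 507.83 kPa
q·N_q = 12.749 × 1 = 12.749 kPa
q_ult = 507.83 + 12.749 = 520.58 kPa.

q_ult ≈ 520 kPa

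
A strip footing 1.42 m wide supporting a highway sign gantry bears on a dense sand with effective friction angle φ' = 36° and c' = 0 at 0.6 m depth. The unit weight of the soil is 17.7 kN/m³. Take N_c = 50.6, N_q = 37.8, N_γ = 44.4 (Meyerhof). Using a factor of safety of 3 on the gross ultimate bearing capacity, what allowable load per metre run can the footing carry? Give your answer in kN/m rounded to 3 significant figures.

≈ 454 kN/m

Overburden at base level: q = 17.7 × 0.6 = 10.62 kPa.
Surcharge term q·N_q = 10.62 × 37.8 = 401.44 kPa; self-weight term 0.5·γ·B·N_γ = 0.5 × 17.7 × 1.42 × 44.4 = 557.97 kPa.
q_ult = 401.44 + 557.97 = 959.41 kPa.
Gross allowable pressure q_all = 959.41 / 3 = 319.8 kPa.
Allowable wall load = q_all × B = 319.8 × 1.42 = 454.12 kN per metre run.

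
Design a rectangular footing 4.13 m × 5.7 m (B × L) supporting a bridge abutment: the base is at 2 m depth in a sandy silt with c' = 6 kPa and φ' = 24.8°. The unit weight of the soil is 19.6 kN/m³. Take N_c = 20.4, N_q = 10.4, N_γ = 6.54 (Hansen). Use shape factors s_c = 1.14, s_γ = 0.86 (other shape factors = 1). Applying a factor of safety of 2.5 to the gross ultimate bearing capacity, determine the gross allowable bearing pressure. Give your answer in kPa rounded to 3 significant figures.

Effective surcharge at the founding depth q = γ·D_f = 19.6 × 2 = 39.2 kPa.
q_ult = c·N_c·s_c + q·N_q + 0.5·γ·B·N_γ·s_γ
     = 6 × 20.4 × 1.14 + 39.2 × 10.4 + 0.5 × 19.6 × 4.13 × 6.54 × 0.86
     = 139.54 + 407.68 + 227.64 = 774.86 kPa.
q_all = q_ult / FS = 774.86 / 2.5 = 309.94 kPa.

q_all ≈ 310 kPa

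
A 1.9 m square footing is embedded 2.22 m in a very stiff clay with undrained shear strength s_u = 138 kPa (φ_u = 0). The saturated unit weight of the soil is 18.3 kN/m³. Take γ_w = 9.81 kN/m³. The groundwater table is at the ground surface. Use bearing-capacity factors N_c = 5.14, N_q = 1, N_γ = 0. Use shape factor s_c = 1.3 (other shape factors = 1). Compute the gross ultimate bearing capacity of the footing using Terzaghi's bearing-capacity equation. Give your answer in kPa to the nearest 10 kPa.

q_ult ≈ 940 kPa

γ' = 18.3 − 9.81 = 8.49 kN/m³ (submerged throughout). q = 8.49 × 2.22 = 18.848 kPa.
c·N_c·s_c = 138 × 5.14 × 1.3 = 922.12 kPa
q·N_q = 18.848 × 1 = 18.848 kPa
q_ult = 922.12 + 18.848 = 940.96 kPa.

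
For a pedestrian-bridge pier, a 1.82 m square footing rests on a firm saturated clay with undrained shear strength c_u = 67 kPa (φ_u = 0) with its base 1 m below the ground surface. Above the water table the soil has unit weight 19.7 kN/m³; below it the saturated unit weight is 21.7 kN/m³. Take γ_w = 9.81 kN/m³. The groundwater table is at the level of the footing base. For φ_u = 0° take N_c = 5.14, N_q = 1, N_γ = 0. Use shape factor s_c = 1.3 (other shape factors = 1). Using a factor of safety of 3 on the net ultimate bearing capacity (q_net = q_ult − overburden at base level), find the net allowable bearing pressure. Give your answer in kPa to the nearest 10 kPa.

q = γ·D_f = 19.7 × 1 = 19.7 kPa.
c·N_c·s_c = 67 × 5.14 × 1.3 = 447.69 kPa
q·N_q = 19.7 × 1 = 19.7 kPa
q_ult = 447.69 + 19.7 = 467.39 kPa.
q_net = 467.39 − 19.7 = 447.69 kPa.
q_all(net) = 447.69 / 3 = 149.23 kPa.

q_all(net) ≈ 150 kPa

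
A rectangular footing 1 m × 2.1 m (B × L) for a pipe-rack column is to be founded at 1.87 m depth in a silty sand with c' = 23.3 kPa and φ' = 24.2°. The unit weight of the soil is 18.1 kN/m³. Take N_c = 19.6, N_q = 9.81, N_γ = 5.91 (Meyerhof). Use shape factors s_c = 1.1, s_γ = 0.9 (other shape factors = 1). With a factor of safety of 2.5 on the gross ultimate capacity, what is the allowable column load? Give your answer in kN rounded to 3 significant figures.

Overburden at base level: q = 18.1 × 1.87 = 33.847 kPa.
Cohesion term c·N_c·s_c = 23.3 × 19.6 × 1.1 = 502.35 kPa; surcharge term q·N_q = 33.847 × 9.81 = 332.04 kPa; self-weight term 0.5·γ·B·N_γ·s_γ = 0.5 × 18.1 × 1 × 5.91 × 0.9 = 48.137 kPa.
q_ult = 502.35 + 332.04 + 48.137 = 882.52 kPa.
Gross allowable pressure q_all = 882.52 / 2.5 = 353.01 kPa.
Footing area = 2.1 m², so allowable column load = 353.01 × 2.1 = 741.32 kN.

P_all ≈ 741 kN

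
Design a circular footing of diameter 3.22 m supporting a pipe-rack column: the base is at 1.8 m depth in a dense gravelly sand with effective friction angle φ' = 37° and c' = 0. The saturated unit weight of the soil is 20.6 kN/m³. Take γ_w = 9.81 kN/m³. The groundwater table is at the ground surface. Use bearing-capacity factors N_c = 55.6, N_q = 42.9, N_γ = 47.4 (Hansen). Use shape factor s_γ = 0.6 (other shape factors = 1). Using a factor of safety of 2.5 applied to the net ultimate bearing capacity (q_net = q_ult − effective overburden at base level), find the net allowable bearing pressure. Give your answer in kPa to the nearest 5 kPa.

With the water table at the surface the whole profile is submerged: γ' = 20.6 − 9.81 = 10.79 kN/m³, so q = γ'·D_f = 19.422 kPa; the same γ' applies in the ½γBN_γ term.
q_ult = q·N_q + 0.5·γ·B·N_γ·s_γ
     = 19.422 × 42.9 + 0.5 × 10.79 × 3.22 × 47.4 × 0.6
     = 833.2 + 494.06 = 1327.3 kPa.
Net ultimate: q_net = 1327.3 − 19.422 = 1307.8 kPa.
q_all(net) = 1307.8 / 2.5 = 523.14 kPa.

q_all(net) ≈ 525 kPa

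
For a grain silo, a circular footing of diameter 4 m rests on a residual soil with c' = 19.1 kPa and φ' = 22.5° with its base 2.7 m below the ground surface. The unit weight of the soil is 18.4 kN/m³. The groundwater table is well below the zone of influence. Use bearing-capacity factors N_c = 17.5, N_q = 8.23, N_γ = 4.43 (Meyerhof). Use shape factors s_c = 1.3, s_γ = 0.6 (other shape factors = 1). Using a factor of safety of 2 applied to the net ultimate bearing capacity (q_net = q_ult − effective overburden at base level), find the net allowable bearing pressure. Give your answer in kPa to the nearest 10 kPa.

q_all(net) ≈ 450 kPa

Overburden at base level: q = 18.4 × 2.7 = 49.68 kPa.
Cohesion term c·N_c·s_c = 19.1 × 17.5 × 1.3 = 434.53 kPa; surcharge term q·N_q = 49.68 × 8.23 = 408.87 kPa; self-weight term 0.5·γ·B·N_γ·s_γ = 0.5 × 18.4 × 4 × 4.43 × 0.6 = 97.814 kPa.
q_ult = 434.53 + 408.87 + 97.814 = 941.21 kPa.
Net ultimate: q_net = 941.21 − 49.68 = 891.53 kPa.
q_all(net) = 891.53 / 2 = 445.76 kPa.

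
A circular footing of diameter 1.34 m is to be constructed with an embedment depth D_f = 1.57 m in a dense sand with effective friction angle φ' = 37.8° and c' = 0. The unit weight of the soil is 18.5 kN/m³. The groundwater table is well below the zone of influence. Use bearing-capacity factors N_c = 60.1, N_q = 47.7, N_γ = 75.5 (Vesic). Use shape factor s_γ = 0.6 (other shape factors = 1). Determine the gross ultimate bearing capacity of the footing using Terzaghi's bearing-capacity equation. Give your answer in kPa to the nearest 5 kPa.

q_ult ≈ 1945 kPa

Effective surcharge at the founding depth q = γ·D_f = 18.5 × 1.57 = 29.045 kPa.
q_ult = q·N_q + 0.5·γ·B·N_γ·s_γ
     = 29.045 × 47.7 + 0.5 × 18.5 × 1.34 × 75.5 × 0.6
     = 1385.4 + 561.49 = 1946.9 kPa.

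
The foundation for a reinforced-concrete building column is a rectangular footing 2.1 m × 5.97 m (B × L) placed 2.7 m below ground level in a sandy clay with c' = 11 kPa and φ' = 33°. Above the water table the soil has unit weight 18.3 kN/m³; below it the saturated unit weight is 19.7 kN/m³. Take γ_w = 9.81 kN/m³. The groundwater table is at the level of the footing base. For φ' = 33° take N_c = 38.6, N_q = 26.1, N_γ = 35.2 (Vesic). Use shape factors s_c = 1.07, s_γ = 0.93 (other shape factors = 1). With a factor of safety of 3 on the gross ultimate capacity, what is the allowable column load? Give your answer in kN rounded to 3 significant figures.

P_all ≈ 8710 kN

q = γ·D_f = 18.3 × 2.7 = 49.41 kPa.
For the ½γBN_γ term take γ' = 19.7 − 9.81 = 9.89 kN/m³ (soil below base is submerged).
c·N_c·s_c = 11 × 38.6 × 1.07 = 454.32 kPa
q·N_q = 49.41 × 26.1 = 1289.6 kPa
0.5·γ·B·N_γ·s_γ = 0.5 × 9.89 × 2.1 × 35.2 × 0.93 = 339.95 kPa
q_ult = 454.32 + 1289.6 + 339.95 = 2083.9 kPa.
Gross allowable pressure q_all = 2083.9 / 3 = 694.62 kPa.
Footing area = 12.537 m², so allowable column load = 694.62 × 12.537 = 8708.5 kN.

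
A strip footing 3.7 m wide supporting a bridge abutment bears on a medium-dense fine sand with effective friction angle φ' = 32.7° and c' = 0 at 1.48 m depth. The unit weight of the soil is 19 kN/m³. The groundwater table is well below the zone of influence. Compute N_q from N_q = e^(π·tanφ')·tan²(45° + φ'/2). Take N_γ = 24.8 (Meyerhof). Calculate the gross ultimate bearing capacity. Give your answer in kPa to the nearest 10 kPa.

tan32.7° = 0.642, so N_q = e^(π×0.642)·tan²(61.35°) = 7.515 × 3.35 = 25.18.
Effective surcharge at the founding depth q = γ·D_f = 19 × 1.48 = 28.12 kPa.
q_ult = q·N_q + 0.5·γ·B·N_γ
     = 28.12 × 25.175 + 0.5 × 19 × 3.7 × 24.8
     = 707.92 + 871.72 = 1579.6 kPa.

q_ult ≈ 1580 kPa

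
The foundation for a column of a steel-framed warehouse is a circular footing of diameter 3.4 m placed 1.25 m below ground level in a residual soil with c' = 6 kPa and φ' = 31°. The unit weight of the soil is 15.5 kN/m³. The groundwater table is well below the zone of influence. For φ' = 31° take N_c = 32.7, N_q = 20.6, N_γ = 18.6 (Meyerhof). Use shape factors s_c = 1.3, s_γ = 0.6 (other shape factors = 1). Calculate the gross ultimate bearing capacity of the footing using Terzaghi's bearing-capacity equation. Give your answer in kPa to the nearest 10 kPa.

q_ult ≈ 950 kPa

q = γ·D_f = 15.5 × 1.25 = 19.375 kPa.
c·N_c·s_c = 6 × 32.7 × 1.3 = 255.06 kPa
q·N_q = 19.375 × 20.6 = 399.12 kPa
0.5·γ·B·N_γ·s_γ = 0.5 × 15.5 × 3.4 × 18.6 × 0.6 = 294.07 kPa
q_ult = 255.06 + 399.12 + 294.07 = 948.25 kPa.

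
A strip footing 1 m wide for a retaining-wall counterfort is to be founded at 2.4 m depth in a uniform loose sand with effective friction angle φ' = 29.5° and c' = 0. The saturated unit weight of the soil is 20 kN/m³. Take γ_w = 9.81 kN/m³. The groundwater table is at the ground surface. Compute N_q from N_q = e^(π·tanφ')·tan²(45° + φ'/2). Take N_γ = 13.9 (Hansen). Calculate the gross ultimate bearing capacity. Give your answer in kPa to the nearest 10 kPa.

tan29.5° = 0.5658, so N_q = e^(π×0.5658)·tan²(59.75°) = 5.915 × 2.94 = 17.39.
With the water table at the surface the whole profile is submerged: γ' = 20 − 9.81 = 10.19 kN/m³, so q = γ'·D_f = 24.456 kPa; the same γ' applies in the ½γBN_γ term.
q_ult = q·N_q + 0.5·γ·B·N_γ
     = 24.456 × 17.391 + 0.5 × 10.19 × 1 × 13.9
     = 425.31 + 70.82 = 496.13 kPa.

q_ult ≈ 500 kPa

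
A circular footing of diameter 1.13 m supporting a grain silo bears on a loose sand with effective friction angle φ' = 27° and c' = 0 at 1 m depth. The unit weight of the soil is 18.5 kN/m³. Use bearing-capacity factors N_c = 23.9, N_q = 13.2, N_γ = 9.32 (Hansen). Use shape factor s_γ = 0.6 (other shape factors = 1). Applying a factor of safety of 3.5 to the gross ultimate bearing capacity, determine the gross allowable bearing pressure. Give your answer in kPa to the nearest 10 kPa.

q_all ≈ 90 kPa

Overburden at base level: q = 18.5 × 1 = 18.5 kPa.
Surcharge term q·N_q = 18.5 × 13.2 = 244.2 kPa; self-weight term 0.5·γ·B·N_γ·s_γ = 0.5 × 18.5 × 1.13 × 9.32 × 0.6 = 58.45 kPa.
q_ult = 244.2 + 58.45 = 302.65 kPa.
q_all = q_ult / FS = 302.65 / 3.5 = 86.472 kPa.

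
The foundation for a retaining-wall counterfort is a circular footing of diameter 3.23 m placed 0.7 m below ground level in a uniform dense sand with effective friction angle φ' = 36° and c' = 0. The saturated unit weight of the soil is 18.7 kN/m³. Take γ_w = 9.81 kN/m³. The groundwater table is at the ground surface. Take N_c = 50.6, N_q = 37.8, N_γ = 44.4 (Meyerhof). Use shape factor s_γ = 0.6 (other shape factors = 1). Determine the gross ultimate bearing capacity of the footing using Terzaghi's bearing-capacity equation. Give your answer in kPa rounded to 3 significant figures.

q_ult ≈ 618 kPa

Water table at ground surface, so effective unit weight γ' = 18.7 − 9.81 = 8.89 kN/m³ is used throughout; overburden q = 8.89 × 0.7 = 6.223 kPa; the same γ' applies in the ½γBN_γ term.
Surcharge term q·N_q = 6.223 × 37.8 = 235.23 kPa; self-weight term 0.5·γ·B·N_γ·s_γ = 0.5 × 8.89 × 3.23 × 44.4 × 0.6 = 382.48 kPa.
q_ult = 235.23 + 382.48 = 617.71 kPa.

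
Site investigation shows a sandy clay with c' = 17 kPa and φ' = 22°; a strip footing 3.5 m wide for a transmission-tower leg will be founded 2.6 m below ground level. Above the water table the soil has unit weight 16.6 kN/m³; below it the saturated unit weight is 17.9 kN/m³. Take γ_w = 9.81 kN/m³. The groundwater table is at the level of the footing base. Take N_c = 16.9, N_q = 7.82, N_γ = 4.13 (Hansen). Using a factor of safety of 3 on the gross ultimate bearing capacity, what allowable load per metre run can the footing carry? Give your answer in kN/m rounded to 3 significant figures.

Effective surcharge at the founding depth q = γ·D_f = 16.6 × 2.6 = 43.16 kPa.
The water table coincides with the base, so in the self-weight term γ → γ' = 8.09 kN/m³.
q_ult = c·N_c + q·N_q + 0.5·γ·B·N_γ
     = 17 × 16.9 + 43.16 × 7.82 + 0.5 × 8.09 × 3.5 × 4.13
     = 287.3 + 337.51 + 58.47 = 683.28 kPa.
Gross allowable pressure q_all = 683.28 / 3 = 227.76 kPa.
Allowable wall load = q_all × B = 227.76 × 3.5 = 797.16 kN per metre run.

≈ 797 kN/m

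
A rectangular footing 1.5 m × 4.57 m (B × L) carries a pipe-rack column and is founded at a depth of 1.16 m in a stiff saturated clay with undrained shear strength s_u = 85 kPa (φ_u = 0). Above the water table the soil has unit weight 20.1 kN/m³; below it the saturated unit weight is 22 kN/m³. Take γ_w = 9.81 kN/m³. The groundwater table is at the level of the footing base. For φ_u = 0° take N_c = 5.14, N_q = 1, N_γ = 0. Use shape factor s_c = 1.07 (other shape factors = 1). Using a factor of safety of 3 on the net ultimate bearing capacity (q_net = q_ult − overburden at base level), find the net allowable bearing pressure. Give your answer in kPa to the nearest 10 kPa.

Overburden at base level: q = 20.1 × 1.16 = 23.316 kPa.
Cohesion term c·N_c·s_c = 85 × 5.14 × 1.07 = 467.48 kPa; surcharge term q·N_q = 23.316 × 1 = 23.316 kPa.
q_ult = 467.48 + 23.316 = 490.8 kPa.
q_net = 490.8 − 23.316 = 467.48 kPa.
q_all(net) = 467.48 / 3 = 155.83 kPa.

q_all(net) ≈ 160 kPa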